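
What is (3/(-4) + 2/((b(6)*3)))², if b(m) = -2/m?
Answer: 121/16 ≈ 7.5625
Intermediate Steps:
(3/(-4) + 2/((b(6)*3)))² = (3/(-4) + 2/((-2/6*3)))² = (3*(-¼) + 2/((-2*⅙*3)))² = (-¾ + 2/((-⅓*3)))² = (-¾ + 2/(-1))² = (-¾ + 2*(-1))² = (-¾ - 2)² = (-11/4)² = 121/16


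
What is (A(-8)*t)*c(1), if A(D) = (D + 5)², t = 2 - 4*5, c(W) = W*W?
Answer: -162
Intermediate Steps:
c(W) = W²
t = -18 (t = 2 - 20 = -18)
A(D) = (5 + D)²
(A(-8)*t)*c(1) = ((5 - 8)²*(-18))*1² = ((-3)²*(-18))*1 = (9*(-18))*1 = -162*1 = -162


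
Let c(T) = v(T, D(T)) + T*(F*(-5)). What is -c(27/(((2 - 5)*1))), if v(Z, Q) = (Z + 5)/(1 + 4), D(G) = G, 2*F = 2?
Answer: -221/5 ≈ -44.200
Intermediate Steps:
F = 1 (F = (1/2)*2 = 1)
v(Z, Q) = 1 + Z/5 (v(Z, Q) = (5 + Z)/5 = (5 + Z)*(1/5) = 1 + Z/5)
c(T) = 1 - 24*T/5 (c(T) = (1 + T/5) + T*(1*(-5)) = (1 + T/5) + T*(-5) = (1 + T/5) - 5*T = 1 - 24*T/5)
-c(27/(((2 - 5)*1))) = -(1 - 648/(5*((2 - 5)*1))) = -(1 - 648/(5*((-3*1)))) = -(1 - 648/(5*(-3))) = -(1 - 648*(-1)/(5*3)) = -(1 - 24/5*(-9)) = -(1 + 216/5) = -1*221/5 = -221/5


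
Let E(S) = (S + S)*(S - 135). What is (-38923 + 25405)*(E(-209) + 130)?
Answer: -1945537596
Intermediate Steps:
E(S) = 2*S*(-135 + S) (E(S) = (2*S)*(-135 + S) = 2*S*(-135 + S))
(-38923 + 25405)*(E(-209) + 130) = (-38923 + 25405)*(2*(-209)*(-135 - 209) + 130) = -13518*(2*(-209)*(-344) + 130) = -13518*(143792 + 130) = -13518*143922 = -1945537596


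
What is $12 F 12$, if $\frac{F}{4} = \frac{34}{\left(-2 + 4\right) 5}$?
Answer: $\frac{9792}{5} \approx 1958.4$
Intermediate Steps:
$F = \frac{68}{5}$ ($F = 4 \frac{34}{\left(-2 + 4\right) 5} = 4 \frac{34}{2 \cdot 5} = 4 \cdot \frac{34}{10} = 4 \cdot 34 \cdot \frac{1}{10} = 4 \cdot \frac{17}{5} = \frac{68}{5} \approx 13.6$)
$12 F 12 = 12 \cdot \frac{68}{5} \cdot 12 = \frac{816}{5} \cdot 12 = \frac{9792}{5}$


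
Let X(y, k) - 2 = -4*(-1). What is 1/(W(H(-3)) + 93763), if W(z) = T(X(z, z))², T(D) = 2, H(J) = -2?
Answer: 1/93767 ≈ 1.0665e-5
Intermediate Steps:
X(y, k) = 6 (X(y, k) = 2 - 4*(-1) = 2 + 4 = 6)
W(z) = 4 (W(z) = 2² = 4)
1/(W(H(-3)) + 93763) = 1/(4 + 93763) = 1/93767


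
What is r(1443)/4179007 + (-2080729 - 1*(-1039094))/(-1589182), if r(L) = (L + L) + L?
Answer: 622839932189/948743243182 ≈ 0.65649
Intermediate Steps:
r(L) = 3*L (r(L) = 2*L + L = 3*L)
r(1443)/4179007 + (-2080729 - 1*(-1039094))/(-1589182) = (3*1443)/4179007 + (-2080729 - 1*(-1039094))/(-1589182) = 4329*(1/4179007) + (-2080729 + 1039094)*(-1/1589182) = 4329/4179007 - 1041635*(-1/1589182) = 4329/4179007 + 148805/227026 = 622839932189/948743243182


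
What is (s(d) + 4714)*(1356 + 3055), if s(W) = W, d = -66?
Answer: 20502328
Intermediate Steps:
(s(d) + 4714)*(1356 + 3055) = (-66 + 4714)*(1356 + 3055) = 4648*4411 = 20502328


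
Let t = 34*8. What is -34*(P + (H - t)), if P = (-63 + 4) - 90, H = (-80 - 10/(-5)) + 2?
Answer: 16898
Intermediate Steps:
t = 272
H = -76 (H = (-80 - 10*(-⅕)) + 2 = (-80 + 2) + 2 = -78 + 2 = -76)
P = -149 (P = -59 - 90 = -149)
-34*(P + (H - t)) = -34*(-149 + (-76 - 1*272)) = -34*(-149 + (-76 - 272)) = -34*(-149 - 348) = -34*(-497) = 16898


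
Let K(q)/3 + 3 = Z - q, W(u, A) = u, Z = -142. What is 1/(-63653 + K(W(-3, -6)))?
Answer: -1/64079 ≈ -1.5606e-5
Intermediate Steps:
K(q) = -435 - 3*q (K(q) = -9 + 3*(-142 - q) = -9 + (-426 - 3*q) = -435 - 3*q)
1/(-63653 + K(W(-3, -6))) = 1/(-63653 + (-435 - 3*(-3))) = 1/(-63653 + (-435 + 9)) = 1/(-63653 - 426) = 1/(-64079) = -1/64079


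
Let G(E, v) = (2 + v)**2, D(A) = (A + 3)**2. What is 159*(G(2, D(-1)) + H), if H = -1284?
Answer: -198432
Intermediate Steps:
D(A) = (3 + A)**2
159*(G(2, D(-1)) + H) = 159*((2 + (3 - 1)**2)**2 - 1284) = 159*((2 + 2**2)**2 - 1284) = 159*((2 + 4)**2 - 1284) = 159*(6**2 - 1284) = 159*(36 - 1284) = 159*(-1248) = -198432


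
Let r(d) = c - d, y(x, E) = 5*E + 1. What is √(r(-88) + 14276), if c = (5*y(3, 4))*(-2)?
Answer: √14154 ≈ 118.97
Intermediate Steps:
y(x, E) = 1 + 5*E
c = -210 (c = (5*(1 + 5*4))*(-2) = (5*(1 + 20))*(-2) = (5*21)*(-2) = 105*(-2) = -210)
r(d) = -210 - d
√(r(-88) + 14276) = √((-210 - 1*(-88)) + 14276) = √((-210 + 88) + 14276) = √(-122 + 14276) = √14154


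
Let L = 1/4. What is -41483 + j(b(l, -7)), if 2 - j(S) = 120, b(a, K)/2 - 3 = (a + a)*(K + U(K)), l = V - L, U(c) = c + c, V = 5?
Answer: -41601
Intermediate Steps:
L = 1/4 ≈ 0.25000
U(c) = 2*c
l = 19/4 (l = 5 - 1*1/4 = 5 - 1/4 = 19/4 ≈ 4.7500)
b(a, K) = 6 + 12*K*a (b(a, K) = 6 + 2*((a + a)*(K + 2*K)) = 6 + 2*((2*a)*(3*K)) = 6 + 2*(6*K*a) = 6 + 12*K*a)
j(S) = -118 (j(S) = 2 - 1*120 = 2 - 120 = -118)
-41483 + j(b(l, -7)) = -41483 - 118 = -41601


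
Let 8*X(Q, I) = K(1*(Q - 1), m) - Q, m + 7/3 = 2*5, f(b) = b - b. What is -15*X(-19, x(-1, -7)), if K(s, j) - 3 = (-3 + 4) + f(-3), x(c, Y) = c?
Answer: -345/8 ≈ -43.125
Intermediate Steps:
f(b) = 0
m = 23/3 (m = -7/3 + 2*5 = -7/3 + 10 = 23/3 ≈ 7.6667)
K(s, j) = 4 (K(s, j) = 3 + ((-3 + 4) + 0) = 3 + (1 + 0) = 3 + 1 = 4)
X(Q, I) = 1/2 - Q/8 (X(Q, I) = (4 - Q)/8 = 1/2 - Q/8)
-15*X(-19, x(-1, -7)) = -15*(1/2 - 1/8*(-19)) = -15*(1/2 + 19/8) = -15*23/8 = -345/8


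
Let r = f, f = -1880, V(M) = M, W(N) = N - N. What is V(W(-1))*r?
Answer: 0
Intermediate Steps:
W(N) = 0
r = -1880
V(W(-1))*r = 0*(-1880) = 0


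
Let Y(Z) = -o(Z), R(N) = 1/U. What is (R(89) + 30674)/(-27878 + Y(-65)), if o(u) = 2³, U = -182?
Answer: -5582667/5075252 ≈ -1.1000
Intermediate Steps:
o(u) = 8
R(N) = -1/182 (R(N) = 1/(-182) = -1/182)
Y(Z) = -8 (Y(Z) = -1*8 = -8)
(R(89) + 30674)/(-27878 + Y(-65)) = (-1/182 + 30674)/(-27878 - 8) = (5582667/182)/(-27886) = (5582667/182)*(-1/27886) = -5582667/5075252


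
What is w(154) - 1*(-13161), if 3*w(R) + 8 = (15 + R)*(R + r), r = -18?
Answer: 62459/3 ≈ 20820.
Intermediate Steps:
w(R) = -8/3 + (-18 + R)*(15 + R)/3 (w(R) = -8/3 + ((15 + R)*(R - 18))/3 = -8/3 + ((15 + R)*(-18 + R))/3 = -8/3 + ((-18 + R)*(15 + R))/3 = -8/3 + (-18 + R)*(15 + R)/3)
w(154) - 1*(-13161) = (-278/3 - 1*154 + (⅓)*154²) - 1*(-13161) = (-278/3 - 154 + (⅓)*23716) + 13161 = (-278/3 - 154 + 23716/3) + 13161 = 22976/3 + 13161 = 62459/3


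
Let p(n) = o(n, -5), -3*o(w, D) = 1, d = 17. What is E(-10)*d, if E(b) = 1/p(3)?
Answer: -51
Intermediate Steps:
o(w, D) = -1/3 (o(w, D) = -1/3*1 = -1/3)
p(n) = -1/3
E(b) = -3 (E(b) = 1/(-1/3) = -3)
E(-10)*d = -3*17 = -51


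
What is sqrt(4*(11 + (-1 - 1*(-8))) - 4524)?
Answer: 2*I*sqrt(1113) ≈ 66.723*I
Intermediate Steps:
sqrt(4*(11 + (-1 - 1*(-8))) - 4524) = sqrt(4*(11 + (-1 + 8)) - 4524) = sqrt(4*(11 + 7) - 4524) = sqrt(4*18 - 4524) = sqrt(72 - 4524) = sqrt(-4452) = 2*I*sqrt(1113)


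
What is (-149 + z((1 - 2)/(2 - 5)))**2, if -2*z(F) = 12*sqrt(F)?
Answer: 22213 + 596*sqrt(3) ≈ 23245.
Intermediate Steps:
z(F) = -6*sqrt(F)
(-149 + z((1 - 2)/(2 - 5)))**2 = (-149 - 6*sqrt(-1/(2 - 5)))**2 = (-149 - 6*sqrt(-1/(-3)))**2 = (-149 - 6*sqrt(1/3))**2 = (-149 - 2*sqrt(3))**2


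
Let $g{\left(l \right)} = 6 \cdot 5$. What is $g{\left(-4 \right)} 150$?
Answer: $4500$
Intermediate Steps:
$g{\left(l \right)} = 30$
$g{\left(-4 \right)} 150 = 30 \cdot 150 = 4500$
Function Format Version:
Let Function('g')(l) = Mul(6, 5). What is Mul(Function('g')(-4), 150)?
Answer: 4500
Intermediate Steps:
Function('g')(l) = 30
Mul(Function('g')(-4), 150) = Mul(30, 150) = 4500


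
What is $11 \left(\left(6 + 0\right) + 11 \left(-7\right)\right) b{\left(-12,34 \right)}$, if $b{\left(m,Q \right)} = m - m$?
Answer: $0$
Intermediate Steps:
$b{\left(m,Q \right)} = 0$
$11 \left(\left(6 + 0\right) + 11 \left(-7\right)\right) b{\left(-12,34 \right)} = 11 \left(\left(6 + 0\right) + 11 \left(-7\right)\right) 0 = 11 \left(6 - 77\right) 0 = 11 \left(-71\right) 0 = \left(-781\right) 0 = 0$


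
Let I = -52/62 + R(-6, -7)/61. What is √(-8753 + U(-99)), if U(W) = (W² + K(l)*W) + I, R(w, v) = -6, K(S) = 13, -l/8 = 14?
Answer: I*√857986411/1891 ≈ 15.49*I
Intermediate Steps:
l = -112 (l = -8*14 = -112)
I = -1772/1891 (I = -52/62 - 6/61 = -52*1/62 - 6*1/61 = -26/31 - 6/61 = -1772/1891 ≈ -0.93707)
U(W) = -1772/1891 + W² + 13*W (U(W) = (W² + 13*W) - 1772/1891 = -1772/1891 + W² + 13*W)
√(-8753 + U(-99)) = √(-8753 + (-1772/1891 + (-99)² + 13*(-99))) = √(-8753 + (-1772/1891 + 9801 - 1287)) = √(-8753 + 16098202/1891) = √(-453721/1891) = I*√857986411/1891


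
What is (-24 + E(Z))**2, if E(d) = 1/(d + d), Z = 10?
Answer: 229441/400 ≈ 573.60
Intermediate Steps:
E(d) = 1/(2*d)
(-24 + E(Z))**2 = (-24 + (1/2)/10)**2 = (-24 + (1/2)*(1/10))**2 = (-24 + 1/20)**2 = (-479/20)**2 = 229441/400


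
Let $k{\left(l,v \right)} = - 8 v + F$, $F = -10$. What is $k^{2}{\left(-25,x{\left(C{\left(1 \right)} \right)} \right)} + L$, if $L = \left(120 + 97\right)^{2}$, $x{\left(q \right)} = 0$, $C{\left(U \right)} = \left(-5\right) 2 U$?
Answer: $47189$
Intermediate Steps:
$C{\left(U \right)} = - 10 U$
$L = 47089$ ($L = 217^{2} = 47089$)
$k{\left(l,v \right)} = -10 - 8 v$ ($k{\left(l,v \right)} = - 8 v - 10 = -10 - 8 v$)
$k^{2}{\left(-25,x{\left(C{\left(1 \right)} \right)} \right)} + L = \left(-10 - 0\right)^{2} + 47089 = \left(-10 + 0\right)^{2} + 47089 = \left(-10\right)^{2} + 47089 = 100 + 47089 = 47189$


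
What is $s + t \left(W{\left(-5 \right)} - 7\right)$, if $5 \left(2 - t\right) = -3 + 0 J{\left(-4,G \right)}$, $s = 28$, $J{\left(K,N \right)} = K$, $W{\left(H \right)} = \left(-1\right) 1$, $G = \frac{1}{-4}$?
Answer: $\frac{36}{5} \approx 7.2$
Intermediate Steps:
$G = - \frac{1}{4} \approx -0.25$
$W{\left(H \right)} = -1$
$t = \frac{13}{5}$ ($t = 2 - \frac{-3 + 0 \left(-4\right)}{5} = 2 - \frac{-3 + 0}{5} = 2 - - \frac{3}{5} = 2 + \frac{3}{5} = \frac{13}{5} \approx 2.6$)
$s + t \left(W{\left(-5 \right)} - 7\right) = 28 + \frac{13 \left(-1 - 7\right)}{5} = 28 + \frac{13}{5} \left(-8\right) = 28 - \frac{104}{5} = \frac{36}{5}$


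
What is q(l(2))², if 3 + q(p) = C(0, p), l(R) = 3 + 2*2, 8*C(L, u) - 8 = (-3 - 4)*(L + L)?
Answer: 4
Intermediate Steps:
C(L, u) = 1 - 7*L/4 (C(L, u) = 1 + ((-3 - 4)*(L + L))/8 = 1 + (-14*L)/8 = 1 - 7*L/4)
l(R) = 7 (l(R) = 3 + 4 = 7)
q(p) = -2 (q(p) = -3 + (1 - 7/4*0) = -3 + (1 + 0) = -3 + 1 = -2)
q(l(2))² = (-2)² = 4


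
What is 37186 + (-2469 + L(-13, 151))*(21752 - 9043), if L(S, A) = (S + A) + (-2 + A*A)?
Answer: 260164998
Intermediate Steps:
L(S, A) = -2 + A + S + A² (L(S, A) = (A + S) + (-2 + A²) = -2 + A + S + A²)
37186 + (-2469 + L(-13, 151))*(21752 - 9043) = 37186 + (-2469 + (-2 + 151 - 13 + 151²))*(21752 - 9043) = 37186 + (-2469 + (-2 + 151 - 13 + 22801))*12709 = 37186 + (-2469 + 22937)*12709 = 37186 + 20468*12709 = 37186 + 260127812 = 260164998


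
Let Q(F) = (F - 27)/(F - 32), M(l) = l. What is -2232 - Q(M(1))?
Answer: -69218/31 ≈ -2232.8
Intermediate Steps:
Q(F) = (-27 + F)/(-32 + F)
-2232 - Q(M(1)) = -2232 - (-27 + 1)/(-32 + 1) = -2232 - (-26)/(-31) = -2232 - (-1)*(-26)/31 = -2232 - 1*26/31 = -2232 - 26/31 = -69218/31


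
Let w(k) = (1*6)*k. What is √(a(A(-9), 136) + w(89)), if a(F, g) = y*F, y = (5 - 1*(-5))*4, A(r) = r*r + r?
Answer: √3414 ≈ 58.429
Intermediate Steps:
A(r) = r + r² (A(r) = r² + r = r + r²)
w(k) = 6*k
y = 40 (y = (5 + 5)*4 = 10*4 = 40)
a(F, g) = 40*F
√(a(A(-9), 136) + w(89)) = √(40*(-9*(1 - 9)) + 6*89) = √(40*(-9*(-8)) + 534) = √(40*72 + 534) = √(2880 + 534) = √3414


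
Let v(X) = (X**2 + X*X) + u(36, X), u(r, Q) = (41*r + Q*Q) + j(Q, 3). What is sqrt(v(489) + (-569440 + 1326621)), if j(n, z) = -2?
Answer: 3*sqrt(164002) ≈ 1214.9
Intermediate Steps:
u(r, Q) = -2 + Q**2 + 41*r (u(r, Q) = (41*r + Q*Q) - 2 = (41*r + Q**2) - 2 = (Q**2 + 41*r) - 2 = -2 + Q**2 + 41*r)
v(X) = 1474 + 3*X**2 (v(X) = (X**2 + X*X) + (-2 + X**2 + 41*36) = (X**2 + X**2) + (-2 + X**2 + 1476) = 2*X**2 + (1474 + X**2) = 1474 + 3*X**2)
sqrt(v(489) + (-569440 + 1326621)) = sqrt((1474 + 3*489**2) + (-569440 + 1326621)) = sqrt((1474 + 3*239121) + 757181) = sqrt((1474 + 717363) + 757181) = sqrt(718837 + 757181) = sqrt(1476018) = 3*sqrt(164002)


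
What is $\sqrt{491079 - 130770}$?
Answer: $\sqrt{360309} \approx 600.26$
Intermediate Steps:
$\sqrt{491079 - 130770} = \sqrt{360309}$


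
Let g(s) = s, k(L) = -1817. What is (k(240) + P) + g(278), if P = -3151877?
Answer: -3153416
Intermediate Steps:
(k(240) + P) + g(278) = (-1817 - 3151877) + 278 = -3153694 + 278 = -3153416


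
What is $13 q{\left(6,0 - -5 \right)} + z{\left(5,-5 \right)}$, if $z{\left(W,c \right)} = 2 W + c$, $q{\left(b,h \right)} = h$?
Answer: $70$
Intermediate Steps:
$z{\left(W,c \right)} = c + 2 W$
$13 q{\left(6,0 - -5 \right)} + z{\left(5,-5 \right)} = 13 \left(0 - -5\right) + \left(-5 + 2 \cdot 5\right) = 13 \left(0 + 5\right) + \left(-5 + 10\right) = 13 \cdot 5 + 5 = 65 + 5 = 70$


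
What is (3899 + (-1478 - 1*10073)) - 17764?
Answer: -25416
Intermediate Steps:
(3899 + (-1478 - 1*10073)) - 17764 = (3899 + (-1478 - 10073)) - 17764 = (3899 - 11551) - 17764 = -7652 - 17764 = -25416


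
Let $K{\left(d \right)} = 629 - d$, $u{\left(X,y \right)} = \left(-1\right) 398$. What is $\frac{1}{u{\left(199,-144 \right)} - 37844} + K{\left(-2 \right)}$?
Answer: $\frac{24130701}{38242} \approx 631.0$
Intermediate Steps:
$u{\left(X,y \right)} = -398$
$\frac{1}{u{\left(199,-144 \right)} - 37844} + K{\left(-2 \right)} = \frac{1}{-398 - 37844} + \left(629 - -2\right) = \frac{1}{-38242} + \left(629 + 2\right) = - \frac{1}{38242} + 631 = \frac{24130701}{38242}$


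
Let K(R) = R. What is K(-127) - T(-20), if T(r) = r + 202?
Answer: -309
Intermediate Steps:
T(r) = 202 + r
K(-127) - T(-20) = -127 - (202 - 20) = -127 - 1*182 = -127 - 182 = -309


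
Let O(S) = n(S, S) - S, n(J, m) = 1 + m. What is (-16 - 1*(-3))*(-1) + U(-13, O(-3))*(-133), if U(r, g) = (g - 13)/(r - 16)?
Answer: -1219/29 ≈ -42.034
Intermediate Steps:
O(S) = 1 (O(S) = (1 + S) - S = 1)
U(r, g) = (-13 + g)/(-16 + r)
(-16 - 1*(-3))*(-1) + U(-13, O(-3))*(-133) = (-16 - 1*(-3))*(-1) + ((-13 + 1)/(-16 - 13))*(-133) = (-16 + 3)*(-1) + (-12/(-29))*(-133) = -13*(-1) - 1/29*(-12)*(-133) = 13 + (12/29)*(-133) = 13 - 1596/29 = -1219/29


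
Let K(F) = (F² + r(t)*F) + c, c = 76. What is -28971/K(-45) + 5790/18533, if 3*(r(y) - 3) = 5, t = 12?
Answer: -525970653/35045903 ≈ -15.008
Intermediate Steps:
r(y) = 14/3 (r(y) = 3 + (⅓)*5 = 3 + 5/3 = 14/3)
K(F) = 76 + F² + 14*F/3 (K(F) = (F² + 14*F/3) + 76 = 76 + F² + 14*F/3)
-28971/K(-45) + 5790/18533 = -28971/(76 + (-45)² + (14/3)*(-45)) + 5790/18533 = -28971/(76 + 2025 - 210) + 5790*(1/18533) = -28971/1891 + 5790/18533 = -525970653/35045903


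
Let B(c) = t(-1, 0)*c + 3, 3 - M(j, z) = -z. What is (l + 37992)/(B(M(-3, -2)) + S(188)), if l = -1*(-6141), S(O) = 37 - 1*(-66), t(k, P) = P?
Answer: 44133/106 ≈ 416.35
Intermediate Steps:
S(O) = 103 (S(O) = 37 + 66 = 103)
M(j, z) = 3 + z (M(j, z) = 3 - (-1)*z = 3 + z)
B(c) = 3 (B(c) = 0*c + 3 = 0 + 3 = 3)
l = 6141
(l + 37992)/(B(M(-3, -2)) + S(188)) = (6141 + 37992)/(3 + 103) = 44133/106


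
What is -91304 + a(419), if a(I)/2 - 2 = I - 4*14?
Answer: -90574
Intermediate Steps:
a(I) = -108 + 2*I (a(I) = 4 + 2*(I - 4*14) = 4 + 2*(I - 56) = 4 + 2*(-56 + I) = 4 + (-112 + 2*I) = -108 + 2*I)
-91304 + a(419) = -91304 + (-108 + 2*419) = -91304 + (-108 + 838) = -91304 + 730 = -90574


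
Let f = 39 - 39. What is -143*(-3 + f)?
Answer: 429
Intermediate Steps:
f = 0
-143*(-3 + f) = -143*(-3 + 0) = -143*(-3) = 429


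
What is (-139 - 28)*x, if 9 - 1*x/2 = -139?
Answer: -49432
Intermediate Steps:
x = 296 (x = 18 - 2*(-139) = 18 + 278 = 296)
(-139 - 28)*x = (-139 - 28)*296 = -167*296 = -49432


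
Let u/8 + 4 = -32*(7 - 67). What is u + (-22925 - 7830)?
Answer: -15427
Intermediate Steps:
u = 15328 (u = -32 + 8*(-32*(7 - 67)) = -32 + 8*(-32*(-60)) = -32 + 8*1920 = -32 + 15360 = 15328)
u + (-22925 - 7830) = 15328 + (-22925 - 7830) = 15328 - 30755 = -15427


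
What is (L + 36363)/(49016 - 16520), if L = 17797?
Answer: 5/3 ≈ 1.6667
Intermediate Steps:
(L + 36363)/(49016 - 16520) = (17797 + 36363)/(49016 - 16520) = 54160/32496 = 54160*(1/32496) = 5/3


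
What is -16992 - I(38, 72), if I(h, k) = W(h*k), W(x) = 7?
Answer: -16999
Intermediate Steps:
I(h, k) = 7
-16992 - I(38, 72) = -16992 - 1*7 = -16992 - 7 = -16999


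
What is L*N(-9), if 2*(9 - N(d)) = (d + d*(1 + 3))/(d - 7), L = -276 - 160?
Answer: -26487/8 ≈ -3310.9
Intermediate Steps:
L = -436
N(d) = 9 - 5*d/(2*(-7 + d)) (N(d) = 9 - (d + d*(1 + 3))/(2*(d - 7)) = 9 - (d + d*4)/(2*(-7 + d)) = 9 - (d + 4*d)/(2*(-7 + d)) = 9 - 5*d/(2*(-7 + d)))
L*N(-9) = -218*(-126 + 13*(-9))/(-7 - 9) = -218*(-126 - 117)/(-16) = -218*(-1)*(-243)/16 = -436*243/32 = -26487/8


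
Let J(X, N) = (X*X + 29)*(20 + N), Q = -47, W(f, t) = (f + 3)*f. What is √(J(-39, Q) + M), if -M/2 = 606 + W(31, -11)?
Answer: I*√45170 ≈ 212.53*I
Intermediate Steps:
W(f, t) = f*(3 + f) (W(f, t) = (3 + f)*f = f*(3 + f))
J(X, N) = (20 + N)*(29 + X²) (J(X, N) = (X² + 29)*(20 + N) = (29 + X²)*(20 + N) = (20 + N)*(29 + X²))
M = -3320 (M = -2*(606 + 31*(3 + 31)) = -2*(606 + 31*34) = -2*(606 + 1054) = -2*1660 = -3320)
√(J(-39, Q) + M) = √((580 + 20*(-39)² + 29*(-47) - 47*(-39)²) - 3320) = √((580 + 20*1521 - 1363 - 47*1521) - 3320) = √((580 + 30420 - 1363 - 71487) - 3320) = √(-41850 - 3320) = √(-45170) = I*√45170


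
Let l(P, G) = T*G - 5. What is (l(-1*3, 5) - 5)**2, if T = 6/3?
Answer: 0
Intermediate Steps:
T = 2 (T = 6*(1/3) = 2)
l(P, G) = -5 + 2*G (l(P, G) = 2*G - 5 = -5 + 2*G)
(l(-1*3, 5) - 5)**2 = ((-5 + 2*5) - 5)**2 = ((-5 + 10) - 5)**2 = (5 - 5)**2 = 0**2 = 0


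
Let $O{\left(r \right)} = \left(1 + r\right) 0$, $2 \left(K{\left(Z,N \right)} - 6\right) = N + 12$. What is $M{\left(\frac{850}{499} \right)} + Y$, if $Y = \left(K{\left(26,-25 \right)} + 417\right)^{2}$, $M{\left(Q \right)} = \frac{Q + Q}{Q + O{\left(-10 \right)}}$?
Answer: $\frac{693897}{4} \approx 1.7347 \cdot 10^{5}$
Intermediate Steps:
$K{\left(Z,N \right)} = 12 + \frac{N}{2}$ ($K{\left(Z,N \right)} = 6 + \frac{N + 12}{2} = 6 + \frac{12 + N}{2} = 6 + \left(6 + \frac{N}{2}\right) = 12 + \frac{N}{2}$)
$O{\left(r \right)} = 0$
$M{\left(Q \right)} = 2$ ($M{\left(Q \right)} = \frac{Q + Q}{Q + 0} = \frac{2 Q}{Q} = 2$)
$Y = \frac{693889}{4}$ ($Y = \left(\left(12 + \frac{1}{2} \left(-25\right)\right) + 417\right)^{2} = \left(\left(12 - \frac{25}{2}\right) + 417\right)^{2} = \left(- \frac{1}{2} + 417\right)^{2} = \left(\frac{833}{2}\right)^{2} = \frac{693889}{4} \approx 1.7347 \cdot 10^{5}$)
$M{\left(\frac{850}{499} \right)} + Y = 2 + \frac{693889}{4} = \frac{693897}{4}$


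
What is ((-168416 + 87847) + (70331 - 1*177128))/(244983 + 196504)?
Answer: -187366/441487 ≈ -0.42440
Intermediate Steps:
((-168416 + 87847) + (70331 - 1*177128))/(244983 + 196504) = (-80569 + (70331 - 177128))/441487 = (-80569 - 106797)*(1/441487) = -187366*1/441487 = -187366/441487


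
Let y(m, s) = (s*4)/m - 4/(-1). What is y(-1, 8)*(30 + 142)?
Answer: -4816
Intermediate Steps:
y(m, s) = 4 + 4*s/m (y(m, s) = (4*s)/m - 4*(-1) = 4*s/m + 4 = 4 + 4*s/m)
y(-1, 8)*(30 + 142) = (4 + 4*8/(-1))*(30 + 142) = (4 + 4*8*(-1))*172 = (4 - 32)*172 = -28*172 = -4816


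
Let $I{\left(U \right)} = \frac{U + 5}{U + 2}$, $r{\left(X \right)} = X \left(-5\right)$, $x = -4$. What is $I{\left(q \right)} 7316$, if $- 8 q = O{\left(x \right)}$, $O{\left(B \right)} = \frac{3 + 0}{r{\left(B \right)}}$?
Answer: $\frac{5830852}{317} \approx 18394.0$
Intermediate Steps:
$r{\left(X \right)} = - 5 X$
$O{\left(B \right)} = - \frac{3}{5 B}$ ($O{\left(B \right)} = \frac{3 + 0}{\left(-5\right) B} = 3 \left(- \frac{1}{5 B}\right) = - \frac{3}{5 B}$)
$q = - \frac{3}{160}$ ($q = - \frac{\left(- \frac{3}{5}\right) \frac{1}{-4}}{8} = - \frac{\left(- \frac{3}{5}\right) \left(- \frac{1}{4}\right)}{8} = \left(- \frac{1}{8}\right) \frac{3}{20} = - \frac{3}{160} \approx -0.01875$)
$I{\left(U \right)} = \frac{5 + U}{2 + U}$
$I{\left(q \right)} 7316 = \frac{5 - \frac{3}{160}}{2 - \frac{3}{160}} \cdot 7316 = \frac{1}{\frac{317}{160}} \cdot \frac{797}{160} \cdot 7316 = \frac{160}{317} \cdot \frac{797}{160} \cdot 7316 = \frac{797}{317} \cdot 7316 = \frac{5830852}{317}$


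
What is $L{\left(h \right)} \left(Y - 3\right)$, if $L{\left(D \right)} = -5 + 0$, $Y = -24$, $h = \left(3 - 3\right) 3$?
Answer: $135$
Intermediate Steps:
$h = 0$ ($h = 0 \cdot 3 = 0$)
$L{\left(D \right)} = -5$
$L{\left(h \right)} \left(Y - 3\right) = - 5 \left(-24 - 3\right) = \left(-5\right) \left(-27\right) = 135$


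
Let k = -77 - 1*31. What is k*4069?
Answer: -439452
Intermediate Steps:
k = -108 (k = -77 - 31 = -108)
k*4069 = -108*4069 = -439452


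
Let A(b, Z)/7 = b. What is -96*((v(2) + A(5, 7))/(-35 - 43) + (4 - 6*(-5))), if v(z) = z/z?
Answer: -41856/13 ≈ -3219.7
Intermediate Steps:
v(z) = 1
A(b, Z) = 7*b
-96*((v(2) + A(5, 7))/(-35 - 43) + (4 - 6*(-5))) = -96*((1 + 7*5)/(-35 - 43) + (4 - 6*(-5))) = -96*((1 + 35)/(-78) + (4 + 30)) = -96*(36*(-1/78) + 34) = -96*(-6/13 + 34) = -96*436/13 = -41856/13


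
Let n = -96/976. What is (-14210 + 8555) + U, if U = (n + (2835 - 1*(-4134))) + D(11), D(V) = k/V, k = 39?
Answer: 884007/671 ≈ 1317.4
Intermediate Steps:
D(V) = 39/V
n = -6/61 (n = -96*1/976 = -6/61 ≈ -0.098361)
U = 4678512/671 (U = (-6/61 + (2835 - 1*(-4134))) + 39/11 = (-6/61 + (2835 + 4134)) + 39*(1/11) = (-6/61 + 6969) + 39/11 = 425103/61 + 39/11 = 4678512/671 ≈ 6972.4)
(-14210 + 8555) + U = (-14210 + 8555) + 4678512/671 = -5655 + 4678512/671 = 884007/671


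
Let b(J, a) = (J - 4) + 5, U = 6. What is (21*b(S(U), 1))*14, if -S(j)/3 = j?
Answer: -4998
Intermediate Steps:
S(j) = -3*j
b(J, a) = 1 + J (b(J, a) = (-4 + J) + 5 = 1 + J)
(21*b(S(U), 1))*14 = (21*(1 - 3*6))*14 = (21*(1 - 18))*14 = (21*(-17))*14 = -357*14 = -4998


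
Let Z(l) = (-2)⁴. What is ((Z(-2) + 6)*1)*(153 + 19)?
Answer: 3784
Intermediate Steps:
Z(l) = 16
((Z(-2) + 6)*1)*(153 + 19) = ((16 + 6)*1)*(153 + 19) = (22*1)*172 = 22*172 = 3784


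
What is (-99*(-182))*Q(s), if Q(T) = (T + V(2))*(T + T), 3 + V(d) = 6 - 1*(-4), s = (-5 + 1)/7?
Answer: -926640/7 ≈ -1.3238e+5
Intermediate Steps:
s = -4/7 (s = -4*⅐ = -4/7 ≈ -0.57143)
V(d) = 7 (V(d) = -3 + (6 - 1*(-4)) = -3 + (6 + 4) = -3 + 10 = 7)
Q(T) = 2*T*(7 + T) (Q(T) = (T + 7)*(T + T) = (7 + T)*(2*T) = 2*T*(7 + T))
(-99*(-182))*Q(s) = (-99*(-182))*(2*(-4/7)*(7 - 4/7)) = 18018*(2*(-4/7)*(45/7)) = 18018*(-360/49) = -926640/7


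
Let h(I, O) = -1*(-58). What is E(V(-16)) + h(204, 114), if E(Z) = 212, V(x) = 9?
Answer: 270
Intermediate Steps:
h(I, O) = 58
E(V(-16)) + h(204, 114) = 212 + 58 = 270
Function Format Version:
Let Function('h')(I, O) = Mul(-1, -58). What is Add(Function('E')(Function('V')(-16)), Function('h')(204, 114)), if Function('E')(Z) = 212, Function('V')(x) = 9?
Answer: 270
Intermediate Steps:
Function('h')(I, O) = 58
Add(Function('E')(Function('V')(-16)), Function('h')(204, 114)) = Add(212, 58) = 270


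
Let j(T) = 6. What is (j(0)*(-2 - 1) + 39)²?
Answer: 441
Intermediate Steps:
(j(0)*(-2 - 1) + 39)² = (6*(-2 - 1) + 39)² = (6*(-3) + 39)² = (-18 + 39)² = 21² = 441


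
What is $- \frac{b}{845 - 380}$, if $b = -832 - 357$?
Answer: $\frac{1189}{465} \approx 2.557$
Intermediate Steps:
$b = -1189$
$- \frac{b}{845 - 380} = - \frac{-1189}{845 - 380} = - \frac{-1189}{465} = \left(-1\right) \left(- \frac{1189}{465}\right) = \frac{1189}{465}$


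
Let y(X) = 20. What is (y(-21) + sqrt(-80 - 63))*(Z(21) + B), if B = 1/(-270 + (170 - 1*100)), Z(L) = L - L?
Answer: -1/10 - I*sqrt(143)/200 ≈ -0.1 - 0.059791*I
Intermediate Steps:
Z(L) = 0
B = -1/200 (B = 1/(-270 + (170 - 100)) = 1/(-270 + 70) = 1/(-200) = -1/200 ≈ -0.0050000)
(y(-21) + sqrt(-80 - 63))*(Z(21) + B) = (20 + sqrt(-80 - 63))*(0 - 1/200) = (20 + sqrt(-143))*(-1/200) = (20 + I*sqrt(143))*(-1/200) = -1/10 - I*sqrt(143)/200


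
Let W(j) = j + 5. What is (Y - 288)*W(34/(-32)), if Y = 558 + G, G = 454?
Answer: 11403/4 ≈ 2850.8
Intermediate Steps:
W(j) = 5 + j
Y = 1012 (Y = 558 + 454 = 1012)
(Y - 288)*W(34/(-32)) = (1012 - 288)*(5 + 34/(-32)) = 724*(5 + 34*(-1/32)) = 724*(5 - 17/16) = 724*(63/16) = 11403/4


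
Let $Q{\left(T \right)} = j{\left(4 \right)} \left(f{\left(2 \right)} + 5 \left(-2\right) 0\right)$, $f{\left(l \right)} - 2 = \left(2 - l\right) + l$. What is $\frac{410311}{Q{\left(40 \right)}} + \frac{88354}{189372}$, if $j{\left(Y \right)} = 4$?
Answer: $\frac{19425707089}{757488} \approx 25645.0$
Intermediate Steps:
$f{\left(l \right)} = 4$ ($f{\left(l \right)} = 2 + \left(\left(2 - l\right) + l\right) = 2 + 2 = 4$)
$Q{\left(T \right)} = 16$ ($Q{\left(T \right)} = 4 \left(4 + 5 \left(-2\right) 0\right) = 4 \left(4 - 0\right) = 4 \left(4 + 0\right) = 4 \cdot 4 = 16$)
$\frac{410311}{Q{\left(40 \right)}} + \frac{88354}{189372} = \frac{410311}{16} + \frac{88354}{189372} = 410311 \cdot \frac{1}{16} + 88354 \cdot \frac{1}{189372} = \frac{410311}{16} + \frac{44177}{94686} = \frac{19425707089}{757488}$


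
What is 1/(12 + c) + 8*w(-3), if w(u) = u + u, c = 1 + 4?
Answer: -815/17 ≈ -47.941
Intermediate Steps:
c = 5
w(u) = 2*u
1/(12 + c) + 8*w(-3) = 1/(12 + 5) + 8*(2*(-3)) = 1/17 + 8*(-6) = 1/17 - 48 = -815/17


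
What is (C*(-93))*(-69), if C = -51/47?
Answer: -327267/47 ≈ -6963.1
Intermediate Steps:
C = -51/47 (C = -51*1/47 = -51/47 ≈ -1.0851)
(C*(-93))*(-69) = -51/47*(-93)*(-69) = (4743/47)*(-69) = -327267/47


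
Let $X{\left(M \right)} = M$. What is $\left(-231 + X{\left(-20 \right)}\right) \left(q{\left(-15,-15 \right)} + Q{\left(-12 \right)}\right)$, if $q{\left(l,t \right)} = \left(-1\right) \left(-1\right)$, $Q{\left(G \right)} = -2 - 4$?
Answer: $1255$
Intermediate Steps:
$Q{\left(G \right)} = -6$ ($Q{\left(G \right)} = -2 - 4 = -6$)
$q{\left(l,t \right)} = 1$
$\left(-231 + X{\left(-20 \right)}\right) \left(q{\left(-15,-15 \right)} + Q{\left(-12 \right)}\right) = \left(-231 - 20\right) \left(1 - 6\right) = \left(-251\right) \left(-5\right) = 1255$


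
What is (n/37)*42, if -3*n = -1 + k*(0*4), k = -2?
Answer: 14/37 ≈ 0.37838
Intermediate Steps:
n = ⅓ (n = -(-1 - 0*4)/3 = -(-1 - 2*0)/3 = -(-1 + 0)/3 = -⅓*(-1) = ⅓ ≈ 0.33333)
(n/37)*42 = ((⅓)/37)*42 = ((⅓)*(1/37))*42 = (1/111)*42 = 14/37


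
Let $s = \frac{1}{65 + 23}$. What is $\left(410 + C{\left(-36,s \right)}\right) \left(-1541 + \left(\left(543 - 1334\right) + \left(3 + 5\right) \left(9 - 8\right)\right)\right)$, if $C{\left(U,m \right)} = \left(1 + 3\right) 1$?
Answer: $-962136$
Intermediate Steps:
$s = \frac{1}{88} \approx 0.011364$
$C{\left(U,m \right)} = 4$ ($C{\left(U,m \right)} = 4 \cdot 1 = 4$)
$\left(410 + C{\left(-36,s \right)}\right) \left(-1541 + \left(\left(543 - 1334\right) + \left(3 + 5\right) \left(9 - 8\right)\right)\right) = \left(410 + 4\right) \left(-1541 + \left(\left(543 - 1334\right) + \left(3 + 5\right) \left(9 - 8\right)\right)\right) = 414 \left(-1541 + \left(-791 + 8 \cdot 1\right)\right) = 414 \left(-1541 + \left(-791 + 8\right)\right) = 414 \left(-1541 - 783\right) = 414 \left(-2324\right) = -962136$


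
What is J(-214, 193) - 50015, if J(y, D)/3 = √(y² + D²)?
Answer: -50015 + 3*√83045 ≈ -49151.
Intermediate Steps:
J(y, D) = 3*√(D² + y²) (J(y, D) = 3*√(y² + D²) = 3*√(D² + y²))
J(-214, 193) - 50015 = 3*√(193² + (-214)²) - 50015 = 3*√(37249 + 45796) - 50015 = 3*√83045 - 50015 = -50015 + 3*√83045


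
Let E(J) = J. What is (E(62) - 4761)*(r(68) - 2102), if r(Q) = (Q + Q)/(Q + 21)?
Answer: 878440458/89 ≈ 9.8701e+6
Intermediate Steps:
r(Q) = 2*Q/(21 + Q) (r(Q) = (2*Q)/(21 + Q) = 2*Q/(21 + Q))
(E(62) - 4761)*(r(68) - 2102) = (62 - 4761)*(2*68/(21 + 68) - 2102) = -4699*(2*68/89 - 2102) = -4699*(2*68*(1/89) - 2102) = -4699*(136/89 - 2102) = -4699*(-186942/89) = 878440458/89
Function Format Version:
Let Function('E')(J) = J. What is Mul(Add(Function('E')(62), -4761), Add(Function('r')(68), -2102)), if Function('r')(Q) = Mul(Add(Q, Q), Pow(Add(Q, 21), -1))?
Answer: Rational(878440458, 89) ≈ 9.8701e+6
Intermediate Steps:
Function('r')(Q) = Mul(2, Q, Pow(Add(21, Q), -1)) (Function('r')(Q) = Mul(Mul(2, Q), Pow(Add(21, Q), -1)) = Mul(2, Q, Pow(Add(21, Q), -1)))
Mul(Add(Function('E')(62), -4761), Add(Function('r')(68), -2102)) = Mul(Add(62, -4761), Add(Mul(2, 68, Pow(Add(21, 68), -1)), -2102)) = Mul(-4699, Add(Mul(2, 68, Pow(89, -1)), -2102)) = Mul(-4699, Add(Mul(2, 68, Rational(1, 89)), -2102)) = Mul(-4699, Add(Rational(136, 89), -2102)) = Mul(-4699, Rational(-186942, 89)) = Rational(878440458, 89)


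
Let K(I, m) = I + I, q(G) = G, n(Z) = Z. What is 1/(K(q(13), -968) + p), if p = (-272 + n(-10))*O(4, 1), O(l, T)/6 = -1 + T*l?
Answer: -1/5050 ≈ -0.00019802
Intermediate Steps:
K(I, m) = 2*I
O(l, T) = -6 + 6*T*l (O(l, T) = 6*(-1 + T*l) = -6 + 6*T*l)
p = -5076 (p = (-272 - 10)*(-6 + 6*1*4) = -282*(-6 + 24) = -282*18 = -5076)
1/(K(q(13), -968) + p) = 1/(2*13 - 5076) = 1/(26 - 5076) = 1/(-5050) = -1/5050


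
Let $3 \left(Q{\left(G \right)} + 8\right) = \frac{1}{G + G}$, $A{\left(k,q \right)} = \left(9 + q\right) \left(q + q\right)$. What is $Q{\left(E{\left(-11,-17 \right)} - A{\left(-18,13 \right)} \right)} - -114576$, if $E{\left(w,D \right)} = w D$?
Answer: $\frac{264652079}{2310} \approx 1.1457 \cdot 10^{5}$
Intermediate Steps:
$E{\left(w,D \right)} = D w$
$A{\left(k,q \right)} = 2 q \left(9 + q\right)$ ($A{\left(k,q \right)} = \left(9 + q\right) 2 q = 2 q \left(9 + q\right)$)
$Q{\left(G \right)} = -8 + \frac{1}{6 G}$ ($Q{\left(G \right)} = -8 + \frac{1}{3 \left(G + G\right)} = -8 + \frac{1}{3 \cdot 2 G} = -8 + \frac{\frac{1}{2} \frac{1}{G}}{3} = -8 + \frac{1}{6 G}$)
$Q{\left(E{\left(-11,-17 \right)} - A{\left(-18,13 \right)} \right)} - -114576 = \left(-8 + \frac{1}{6 \left(\left(-17\right) \left(-11\right) - 2 \cdot 13 \left(9 + 13\right)\right)}\right) - -114576 = \left(-8 + \frac{1}{6 \left(187 - 2 \cdot 13 \cdot 22\right)}\right) + 114576 = \left(-8 + \frac{1}{6 \left(187 - 572\right)}\right) + 114576 = \left(-8 + \frac{1}{6 \left(-385\right)}\right) + 114576 = \left(-8 + \frac{1}{6} \left(- \frac{1}{385}\right)\right) + 114576 = \left(-8 - \frac{1}{2310}\right) + 114576 = - \frac{18481}{2310} + 114576 = \frac{264652079}{2310}$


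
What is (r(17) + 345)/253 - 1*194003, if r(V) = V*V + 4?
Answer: -4462011/23 ≈ -1.9400e+5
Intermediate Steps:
r(V) = 4 + V**2 (r(V) = V**2 + 4 = 4 + V**2)
(r(17) + 345)/253 - 1*194003 = ((4 + 17**2) + 345)/253 - 1*194003 = ((4 + 289) + 345)/253 - 194003 = (293 + 345)/253 - 194003 = (1/253)*638 - 194003 = 58/23 - 194003 = -4462011/23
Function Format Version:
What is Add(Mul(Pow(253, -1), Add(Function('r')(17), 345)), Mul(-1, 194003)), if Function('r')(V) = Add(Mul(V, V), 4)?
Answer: Rational(-4462011, 23) ≈ -1.9400e+5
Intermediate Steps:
Function('r')(V) = Add(4, Pow(V, 2)) (Function('r')(V) = Add(Pow(V, 2), 4) = Add(4, Pow(V, 2)))
Add(Mul(Pow(253, -1), Add(Function('r')(17), 345)), Mul(-1, 194003)) = Add(Mul(Pow(253, -1), Add(Add(4, Pow(17, 2)), 345)), Mul(-1, 194003)) = Add(Mul(Rational(1, 253), Add(Add(4, 289), 345)), -194003) = Add(Mul(Rational(1, 253), Add(293, 345)), -194003) = Add(Mul(Rational(1, 253), 638), -194003) = Add(Rational(58, 23), -194003) = Rational(-4462011, 23)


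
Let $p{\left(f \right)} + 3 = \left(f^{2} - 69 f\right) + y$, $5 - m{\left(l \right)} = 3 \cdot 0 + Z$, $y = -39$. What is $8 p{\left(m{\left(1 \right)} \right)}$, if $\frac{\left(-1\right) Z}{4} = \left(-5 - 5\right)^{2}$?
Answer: $1088304$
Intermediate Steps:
$Z = -400$ ($Z = - 4 \left(-5 - 5\right)^{2} = - 4 \left(-10\right)^{2} = \left(-4\right) 100 = -400$)
$m{\left(l \right)} = 405$ ($m{\left(l \right)} = 5 - \left(3 \cdot 0 - 400\right) = 5 - \left(0 - 400\right) = 5 - -400 = 5 + 400 = 405$)
$p{\left(f \right)} = -42 + f^{2} - 69 f$ ($p{\left(f \right)} = -3 - \left(39 - f^{2} + 69 f\right) = -42 + f^{2} - 69 f$)
$8 p{\left(m{\left(1 \right)} \right)} = 8 \left(-42 + 405^{2} - 27945\right) = 8 \left(-42 + 164025 - 27945\right) = 8 \cdot 136038 = 1088304$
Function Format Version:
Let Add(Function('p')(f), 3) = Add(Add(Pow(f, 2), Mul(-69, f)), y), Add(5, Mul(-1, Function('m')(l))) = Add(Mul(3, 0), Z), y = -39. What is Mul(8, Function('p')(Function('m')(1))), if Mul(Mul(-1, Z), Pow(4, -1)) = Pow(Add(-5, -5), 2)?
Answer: 1088304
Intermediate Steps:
Z = -400 (Z = Mul(-4, Pow(Add(-5, -5), 2)) = Mul(-4, Pow(-10, 2)) = Mul(-4, 100) = -400)
Function('m')(l) = 405 (Function('m')(l) = Add(5, Mul(-1, Add(Mul(3, 0), -400))) = Add(5, Mul(-1, Add(0, -400))) = Add(5, Mul(-1, -400)) = Add(5, 400) = 405)
Function('p')(f) = Add(-42, Pow(f, 2), Mul(-69, f)) (Function('p')(f) = Add(-3, Add(Add(Pow(f, 2), Mul(-69, f)), -39)) = Add(-3, Add(-39, Pow(f, 2), Mul(-69, f))) = Add(-42, Pow(f, 2), Mul(-69, f)))
Mul(8, Function('p')(Function('m')(1))) = Mul(8, Add(-42, Pow(405, 2), Mul(-69, 405))) = Mul(8, Add(-42, 164025, -27945)) = Mul(8, 136038) = 1088304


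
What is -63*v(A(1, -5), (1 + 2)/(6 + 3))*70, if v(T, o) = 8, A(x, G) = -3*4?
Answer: -35280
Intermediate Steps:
A(x, G) = -12
-63*v(A(1, -5), (1 + 2)/(6 + 3))*70 = -63*8*70 = -504*70 = -35280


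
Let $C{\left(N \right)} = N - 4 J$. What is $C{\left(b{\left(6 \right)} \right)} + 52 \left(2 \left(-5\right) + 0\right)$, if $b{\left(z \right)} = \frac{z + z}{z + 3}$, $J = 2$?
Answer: $- \frac{1580}{3} \approx -526.67$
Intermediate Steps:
$b{\left(z \right)} = \frac{2 z}{3 + z}$
$C{\left(N \right)} = -8 + N$ ($C{\left(N \right)} = N - 8 = -8 + N$)
$C{\left(b{\left(6 \right)} \right)} + 52 \left(2 \left(-5\right) + 0\right) = \left(-8 + 2 \cdot 6 \frac{1}{3 + 6}\right) + 52 \left(2 \left(-5\right) + 0\right) = \left(-8 + 2 \cdot 6 \cdot \frac{1}{9}\right) + 52 \left(-10 + 0\right) = \left(-8 + 2 \cdot 6 \cdot \frac{1}{9}\right) + 52 \left(-10\right) = \left(-8 + \frac{4}{3}\right) - 520 = - \frac{20}{3} - 520 = - \frac{1580}{3}$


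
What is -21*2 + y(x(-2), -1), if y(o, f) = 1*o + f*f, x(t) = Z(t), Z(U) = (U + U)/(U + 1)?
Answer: -37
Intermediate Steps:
Z(U) = 2*U/(1 + U) (Z(U) = (2*U)/(1 + U) = 2*U/(1 + U))
x(t) = 2*t/(1 + t)
y(o, f) = o + f²
-21*2 + y(x(-2), -1) = -21*2 + (2*(-2)/(1 - 2) + (-1)²) = -42 + (2*(-2)/(-1) + 1) = -42 + (2*(-2)*(-1) + 1) = -42 + (4 + 1) = -42 + 5 = -37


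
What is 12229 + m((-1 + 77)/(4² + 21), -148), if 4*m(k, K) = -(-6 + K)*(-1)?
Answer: 24381/2 ≈ 12191.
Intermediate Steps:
m(k, K) = -3/2 + K/4 (m(k, K) = (-(-6 + K)*(-1))/4 = (-(6 - K))/4 = (-6 + K)/4 = -3/2 + K/4)
12229 + m((-1 + 77)/(4² + 21), -148) = 12229 + (-3/2 + (¼)*(-148)) = 12229 + (-3/2 - 37) = 12229 - 77/2 = 24381/2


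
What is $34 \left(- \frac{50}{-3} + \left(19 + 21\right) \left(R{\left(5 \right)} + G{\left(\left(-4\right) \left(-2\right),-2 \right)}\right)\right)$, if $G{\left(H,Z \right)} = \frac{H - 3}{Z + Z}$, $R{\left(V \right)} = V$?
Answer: $\frac{17000}{3} \approx 5666.7$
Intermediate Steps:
$G{\left(H,Z \right)} = \frac{-3 + H}{2 Z}$
$34 \left(- \frac{50}{-3} + \left(19 + 21\right) \left(R{\left(5 \right)} + G{\left(\left(-4\right) \left(-2\right),-2 \right)}\right)\right) = 34 \left(- \frac{50}{-3} + \left(19 + 21\right) \left(5 + \frac{-3 - -8}{2 \left(-2\right)}\right)\right) = 34 \left(\left(-50\right) \left(- \frac{1}{3}\right) + 40 \left(5 + \frac{1}{2} \left(- \frac{1}{2}\right) \left(-3 + 8\right)\right)\right) = 34 \left(\frac{50}{3} + 40 \left(5 + \frac{1}{2} \left(- \frac{1}{2}\right) 5\right)\right) = 34 \left(\frac{50}{3} + 40 \left(5 - \frac{5}{4}\right)\right) = 34 \left(\frac{50}{3} + 40 \cdot \frac{15}{4}\right) = 34 \left(\frac{50}{3} + 150\right) = 34 \cdot \frac{500}{3} = \frac{17000}{3}$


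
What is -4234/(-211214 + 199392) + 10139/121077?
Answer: 316251638/715686147 ≈ 0.44189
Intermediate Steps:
-4234/(-211214 + 199392) + 10139/121077 = -4234/(-11822) + 10139*(1/121077) = -4234*(-1/11822) + 10139/121077 = 2117/5911 + 10139/121077 = 316251638/715686147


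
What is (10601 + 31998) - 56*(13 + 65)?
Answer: 38231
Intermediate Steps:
(10601 + 31998) - 56*(13 + 65) = 42599 - 56*78 = 42599 - 4368 = 38231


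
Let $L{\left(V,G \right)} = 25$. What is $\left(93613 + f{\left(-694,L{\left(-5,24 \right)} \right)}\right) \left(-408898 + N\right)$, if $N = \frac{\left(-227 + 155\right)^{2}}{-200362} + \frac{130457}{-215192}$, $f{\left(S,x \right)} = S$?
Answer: $- \frac{819090085894186883163}{21558149752} \approx -3.7994 \cdot 10^{10}$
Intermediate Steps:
$N = - \frac{13627090381}{21558149752}$ ($N = \left(-72\right)^{2} \left(- \frac{1}{200362}\right) + 130457 \left(- \frac{1}{215192}\right) = 5184 \left(- \frac{1}{200362}\right) - \frac{130457}{215192} = - \frac{2592}{100181} - \frac{130457}{215192} = - \frac{13627090381}{21558149752} \approx -0.63211$)
$\left(93613 + f{\left(-694,L{\left(-5,24 \right)} \right)}\right) \left(-408898 + N\right) = \left(93613 - 694\right) \left(-408898 - \frac{13627090381}{21558149752}\right) = 92919 \left(- \frac{8815097944383677}{21558149752}\right) = - \frac{819090085894186883163}{21558149752}$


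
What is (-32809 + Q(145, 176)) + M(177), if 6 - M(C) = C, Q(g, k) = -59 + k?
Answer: -32863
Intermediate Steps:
M(C) = 6 - C
(-32809 + Q(145, 176)) + M(177) = (-32809 + (-59 + 176)) + (6 - 1*177) = (-32809 + 117) + (6 - 177) = -32692 - 171 = -32863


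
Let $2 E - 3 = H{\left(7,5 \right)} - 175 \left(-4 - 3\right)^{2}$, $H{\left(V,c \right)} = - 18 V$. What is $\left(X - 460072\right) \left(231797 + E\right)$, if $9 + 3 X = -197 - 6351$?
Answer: $-105139581768$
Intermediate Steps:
$E = -4349$ ($E = \frac{3}{2} + \frac{\left(-18\right) 7 - 175 \left(-4 - 3\right)^{2}}{2} = \frac{3}{2} + \frac{-126 - 175 \left(-7\right)^{2}}{2} = \frac{3}{2} + \frac{-126 - 8575}{2} = \frac{3}{2} + \frac{1}{2} \left(-8701\right) = \frac{3}{2} - \frac{8701}{2} = -4349$)
$X = - \frac{6557}{3}$ ($X = -3 + \frac{-197 - 6351}{3} = -3 + \frac{1}{3} \left(-6548\right) = -3 - \frac{6548}{3} = - \frac{6557}{3} \approx -2185.7$)
$\left(X - 460072\right) \left(231797 + E\right) = \left(- \frac{6557}{3} - 460072\right) \left(231797 - 4349\right) = \left(- \frac{1386773}{3}\right) 227448 = -105139581768$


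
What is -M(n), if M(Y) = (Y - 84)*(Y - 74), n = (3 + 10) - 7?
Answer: -5304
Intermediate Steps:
n = 6 (n = 13 - 7 = 6)
M(Y) = (-84 + Y)*(-74 + Y)
-M(n) = -(6216 + 6**2 - 158*6) = -(6216 + 36 - 948) = -1*5304 = -5304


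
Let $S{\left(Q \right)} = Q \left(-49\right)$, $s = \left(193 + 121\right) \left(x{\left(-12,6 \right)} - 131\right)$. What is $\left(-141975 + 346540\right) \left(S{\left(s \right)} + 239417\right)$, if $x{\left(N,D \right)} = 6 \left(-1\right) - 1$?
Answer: $483322657025$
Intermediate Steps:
$x{\left(N,D \right)} = -7$ ($x{\left(N,D \right)} = -6 - 1 = -7$)
$s = -43332$ ($s = \left(193 + 121\right) \left(-7 - 131\right) = 314 \left(-138\right) = -43332$)
$S{\left(Q \right)} = - 49 Q$
$\left(-141975 + 346540\right) \left(S{\left(s \right)} + 239417\right) = \left(-141975 + 346540\right) \left(\left(-49\right) \left(-43332\right) + 239417\right) = 204565 \left(2123268 + 239417\right) = 204565 \cdot 2362685 = 483322657025$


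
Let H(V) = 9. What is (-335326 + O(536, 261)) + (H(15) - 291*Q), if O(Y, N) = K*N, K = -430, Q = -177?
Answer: -396040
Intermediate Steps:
O(Y, N) = -430*N
(-335326 + O(536, 261)) + (H(15) - 291*Q) = (-335326 - 430*261) + (9 - 291*(-177)) = (-335326 - 112230) + (9 + 51507) = -447556 + 51516 = -396040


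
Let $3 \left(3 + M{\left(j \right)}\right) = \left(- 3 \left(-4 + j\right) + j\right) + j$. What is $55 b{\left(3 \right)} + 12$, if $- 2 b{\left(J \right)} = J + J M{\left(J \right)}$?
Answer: $- \frac{141}{2} \approx -70.5$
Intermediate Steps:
$M{\left(j \right)} = 1 - \frac{j}{3}$ ($M{\left(j \right)} = -3 + \frac{\left(- 3 \left(-4 + j\right) + j\right) + j}{3} = -3 + \frac{\left(\left(12 - 3 j\right) + j\right) + j}{3} = -3 + \frac{\left(12 - 2 j\right) + j}{3} = -3 + \frac{12 - j}{3} = -3 - \left(-4 + \frac{j}{3}\right) = 1 - \frac{j}{3}$)
$b{\left(J \right)} = - \frac{J}{2} - \frac{J \left(1 - \frac{J}{3}\right)}{2}$ ($b{\left(J \right)} = - \frac{J + J \left(1 - \frac{J}{3}\right)}{2} = - \frac{J}{2} - \frac{J \left(1 - \frac{J}{3}\right)}{2}$)
$55 b{\left(3 \right)} + 12 = 55 \cdot \frac{1}{6} \cdot 3 \left(-6 + 3\right) + 12 = 55 \cdot \frac{1}{6} \cdot 3 \left(-3\right) + 12 = 55 \left(- \frac{3}{2}\right) + 12 = - \frac{165}{2} + 12 = - \frac{141}{2}$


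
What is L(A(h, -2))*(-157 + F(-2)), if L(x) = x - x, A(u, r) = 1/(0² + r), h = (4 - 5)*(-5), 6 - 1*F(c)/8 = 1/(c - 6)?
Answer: 0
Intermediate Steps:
F(c) = 48 - 8/(-6 + c) (F(c) = 48 - 8/(c - 6) = 48 - 8/(-6 + c))
h = 5 (h = -1*(-5) = 5)
A(u, r) = 1/r (A(u, r) = 1/(0 + r) = 1/r)
L(x) = 0
L(A(h, -2))*(-157 + F(-2)) = 0*(-157 + 8*(-37 + 6*(-2))/(-6 - 2)) = 0*(-157 + 8*(-37 - 12)/(-8)) = 0*(-157 + 8*(-⅛)*(-49)) = 0*(-157 + 49) = 0*(-108) = 0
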